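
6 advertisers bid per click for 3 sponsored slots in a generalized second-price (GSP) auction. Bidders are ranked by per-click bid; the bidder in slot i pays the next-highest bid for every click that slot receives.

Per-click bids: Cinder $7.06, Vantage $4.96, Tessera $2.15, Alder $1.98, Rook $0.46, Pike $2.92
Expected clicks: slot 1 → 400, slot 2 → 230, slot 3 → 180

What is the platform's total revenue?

Ranked by bid: $7.06 (Cinder) > $4.96 (Vantage) > $2.92 (Pike) > $2.15 (Tessera) > …
Slot 1: Cinder pays $4.96 × 400 = $1984.00
Slot 2: Vantage pays $2.92 × 230 = $671.60
Slot 3: Pike pays $2.15 × 180 = $387.00
Total = $3042.60

Total revenue: $3042.60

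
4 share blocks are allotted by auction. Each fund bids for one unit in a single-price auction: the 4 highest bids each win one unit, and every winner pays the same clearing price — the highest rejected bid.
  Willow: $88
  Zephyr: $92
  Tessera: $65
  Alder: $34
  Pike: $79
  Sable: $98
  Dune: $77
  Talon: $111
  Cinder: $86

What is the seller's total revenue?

Bids ranked high→low: 111 (Talon), 98 (Sable), 92 (Zephyr), 88 (Willow), 86 (Cinder), 79 (Pike), …
Top 4: Talon, Sable, Zephyr, Willow.
Highest unsuccessful bid: $86 → clearing price.
Total revenue = 4 × $86 = $344.

Total revenue: $344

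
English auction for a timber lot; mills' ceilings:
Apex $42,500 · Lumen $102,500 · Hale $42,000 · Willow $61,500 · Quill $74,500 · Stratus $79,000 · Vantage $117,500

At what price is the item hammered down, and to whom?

Vantage wins at $102,500

Sorting limits: 117,500 (Vantage) > 102,500 (Lumen) > 79,000 (Stratus) > 74,500 (Quill) > 61,500 (Willow) > 42,500 (Apex) > …
Once the price passes $102,500, only Vantage is left; the hammer falls at Lumen's limit of $102,500.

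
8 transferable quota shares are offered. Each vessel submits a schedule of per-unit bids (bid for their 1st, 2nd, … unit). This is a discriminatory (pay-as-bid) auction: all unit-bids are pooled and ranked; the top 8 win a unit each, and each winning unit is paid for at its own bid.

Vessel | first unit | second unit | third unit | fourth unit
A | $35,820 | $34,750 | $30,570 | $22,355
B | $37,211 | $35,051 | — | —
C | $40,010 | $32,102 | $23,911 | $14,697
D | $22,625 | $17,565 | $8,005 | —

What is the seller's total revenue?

Pooled unit-bids ranked (top 8): 40,010 (C-1), 37,211 (B-1), 35,820 (A-1), 35,051 (B-2), 34,750 (A-2), 32,102 (C-2), 30,570 (A-3), 23,911 (C-3)
Next rejected bid: $22,625 (not a price — pay-as-bid).
Each winning unit pays its own bid.
Revenue = 40,010 + 37,211 + 35,820 + 35,051 + 34,750 + 32,102 + 30,570 + 23,911 = $269,425.

Total revenue: $269,425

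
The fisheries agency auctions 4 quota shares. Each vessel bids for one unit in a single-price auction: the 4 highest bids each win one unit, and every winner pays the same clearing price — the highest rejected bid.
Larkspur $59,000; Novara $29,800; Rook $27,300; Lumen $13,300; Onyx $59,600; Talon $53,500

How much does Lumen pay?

Lumen pays $0

Ordering the bids: 59,600 (Onyx), 59,000 (Larkspur), 53,500 (Talon), 29,800 (Novara), 27,300 (Rook), 13,300 (Lumen)
The 4 highest are Onyx, Larkspur, Talon, Novara.
Clearing price = highest rejected bid = $27,300.
Lumen does not win → pays $0.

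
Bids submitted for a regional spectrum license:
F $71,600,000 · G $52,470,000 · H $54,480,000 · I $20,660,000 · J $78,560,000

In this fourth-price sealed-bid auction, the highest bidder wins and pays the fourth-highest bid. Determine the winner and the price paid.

Bids in order: 78,560,000 (J) > 71,600,000 (F) > 54,480,000 (H) > 52,470,000 (G) > 20,660,000 (I)
J wins; payment is bid #4 in the ranking = $52,470,000.

J pays $52,470,000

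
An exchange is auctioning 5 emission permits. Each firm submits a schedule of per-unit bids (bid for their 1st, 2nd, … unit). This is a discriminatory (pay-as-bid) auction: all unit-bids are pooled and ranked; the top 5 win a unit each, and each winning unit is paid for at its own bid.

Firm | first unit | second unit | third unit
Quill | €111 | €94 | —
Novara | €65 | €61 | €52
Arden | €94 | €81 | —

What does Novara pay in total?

Novara pays €65

All unit-bids, highest first — top 5: 111 (Quill-1), 94 (Quill-2), 94 (Arden-1), 81 (Arden-2), 65 (Novara-1)
Next rejected bid: €61 (not a price — pay-as-bid).
Novara's winning unit-bids: 65 = €65.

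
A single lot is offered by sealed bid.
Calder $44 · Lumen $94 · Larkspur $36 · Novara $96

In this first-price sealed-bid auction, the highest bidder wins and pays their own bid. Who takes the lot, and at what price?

Bids ranked: 96 (Novara) > 94 (Lumen) > 44 (Calder) > 36 (Larkspur)
Novara has the highest bid and pays exactly that: $96.

Novara pays $96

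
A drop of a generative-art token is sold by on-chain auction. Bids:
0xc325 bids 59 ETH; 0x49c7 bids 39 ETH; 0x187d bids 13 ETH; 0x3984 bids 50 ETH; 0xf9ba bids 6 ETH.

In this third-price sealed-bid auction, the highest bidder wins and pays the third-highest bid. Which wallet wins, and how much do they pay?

0xc325 pays 39 ETH

Sorting bids: 59 (0xc325) > 50 (0x3984) > 39 (0x49c7) > 13 (0x187d) > 6 (0xf9ba)
0xc325 is highest; pays the third-highest bid, 39 ETH.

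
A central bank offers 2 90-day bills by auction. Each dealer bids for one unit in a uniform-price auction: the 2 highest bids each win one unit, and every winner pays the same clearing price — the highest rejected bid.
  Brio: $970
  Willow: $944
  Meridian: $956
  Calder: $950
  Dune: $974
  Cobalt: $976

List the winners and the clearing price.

Cobalt, Dune; each pays $970

Bids ranked high→low: 976 (Cobalt), 974 (Dune), 970 (Brio), 956 (Meridian), …
The 2 highest are Cobalt, Dune.
First losing bid is Brio's $970, which sets the uniform price.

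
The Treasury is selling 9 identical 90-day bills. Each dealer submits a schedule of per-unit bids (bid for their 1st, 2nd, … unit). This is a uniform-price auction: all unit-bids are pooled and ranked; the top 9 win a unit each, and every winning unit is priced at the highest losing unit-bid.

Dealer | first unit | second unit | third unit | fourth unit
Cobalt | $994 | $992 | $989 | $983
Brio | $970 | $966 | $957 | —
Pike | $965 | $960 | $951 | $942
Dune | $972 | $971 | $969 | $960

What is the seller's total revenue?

Pooled unit-bids ranked (top 9): 994 (Cobalt-1), 992 (Cobalt-2), 989 (Cobalt-3), 983 (Cobalt-4), 972 (Dune-1), 971 (Dune-2), 970 (Brio-1), 969 (Dune-3), 966 (Brio-2)
First bid not allocated: $965.
Allocation: Brio 2, Cobalt 4, Dune 3. Every unit priced at $965.
Revenue = 9 × 965 = $8,685.

Total revenue: $8,685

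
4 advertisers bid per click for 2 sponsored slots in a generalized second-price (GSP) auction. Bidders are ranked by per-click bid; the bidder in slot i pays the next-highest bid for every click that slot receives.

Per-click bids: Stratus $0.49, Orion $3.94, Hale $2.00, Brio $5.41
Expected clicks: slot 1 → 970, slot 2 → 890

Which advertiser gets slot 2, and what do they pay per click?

Orion; $2.00 per click

Sorting advertisers: $5.41 (Brio) > $3.94 (Orion) > $2.00 (Hale) > …
Slot 2 goes to the second-ranked bidder, Orion, who pays the next bid down: $2.00/click.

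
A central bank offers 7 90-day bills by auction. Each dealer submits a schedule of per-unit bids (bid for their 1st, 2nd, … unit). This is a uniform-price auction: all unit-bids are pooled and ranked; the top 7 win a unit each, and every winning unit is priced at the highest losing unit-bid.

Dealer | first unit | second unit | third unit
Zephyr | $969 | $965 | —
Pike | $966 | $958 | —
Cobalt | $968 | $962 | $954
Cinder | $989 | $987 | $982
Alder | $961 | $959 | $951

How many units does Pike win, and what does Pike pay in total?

Merging the schedules and taking the best 7: 989 (Cinder-1), 987 (Cinder-2), 982 (Cinder-3), 969 (Zephyr-1), 968 (Cobalt-1), 966 (Pike-1), 965 (Zephyr-2)
Highest rejected unit-bid = $962.
Pike wins 1 unit(s) at $962 each.

Pike: 1 unit, pays $962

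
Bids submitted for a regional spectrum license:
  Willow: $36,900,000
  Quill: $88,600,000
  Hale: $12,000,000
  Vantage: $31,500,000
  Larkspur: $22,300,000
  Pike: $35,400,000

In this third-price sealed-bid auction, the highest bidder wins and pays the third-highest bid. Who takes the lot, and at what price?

Quill pays $35,400,000

Bids ranked: 88,600,000 (Quill) > 36,900,000 (Willow) > 35,400,000 (Pike) > 31,500,000 (Vantage) > 22,300,000 (Larkspur) > 12,000,000 (Hale)
Quill wins; payment is bid #3 in the ranking = $35,400,000.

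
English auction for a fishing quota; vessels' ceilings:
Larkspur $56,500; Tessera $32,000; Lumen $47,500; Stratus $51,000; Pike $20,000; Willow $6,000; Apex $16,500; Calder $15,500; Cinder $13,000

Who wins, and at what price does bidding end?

Larkspur wins at $51,000

Open ascending-bid auction: the price rises until one bidder remains; the winner pays the price at which the last rival dropped out.
Limits ranked: 56,500 (Larkspur) > 51,000 (Stratus) > 47,500 (Lumen) > 32,000 (Tessera) > 20,000 (Pike) > 16,500 (Apex) > …
Stratus is the last rival to drop out, at $51,000; Larkspur remains and wins at that price.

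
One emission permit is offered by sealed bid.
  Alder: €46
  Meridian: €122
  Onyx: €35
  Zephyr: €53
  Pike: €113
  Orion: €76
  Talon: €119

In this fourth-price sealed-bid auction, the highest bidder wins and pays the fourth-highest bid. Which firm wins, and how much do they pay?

Meridian pays €76

Sorting bids: 122 (Meridian) > 119 (Talon) > 113 (Pike) > 76 (Orion) > 53 (Zephyr) > 46 (Alder) > …
Meridian is highest; pays the fourth-highest bid, €76.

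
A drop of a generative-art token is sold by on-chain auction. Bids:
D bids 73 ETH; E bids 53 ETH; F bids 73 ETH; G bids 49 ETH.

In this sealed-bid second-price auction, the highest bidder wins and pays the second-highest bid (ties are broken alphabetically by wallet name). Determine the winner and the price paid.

D pays 73 ETH

Bids in order: 73 (D) > 73 (F) > 53 (E) > 49 (G)
Tie at 73 ETH → D wins by tie-break.
Second-price: D pays F's bid of 73 ETH.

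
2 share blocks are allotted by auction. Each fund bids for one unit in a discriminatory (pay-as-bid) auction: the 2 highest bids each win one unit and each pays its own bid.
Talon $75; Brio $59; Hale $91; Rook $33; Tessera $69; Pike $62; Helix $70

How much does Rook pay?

Bids ranked high→low: 91 (Hale), 75 (Talon), 70 (Helix), 69 (Tessera), …
The 2 highest are Hale, Talon.
Rook does not win → $0.

Rook pays $0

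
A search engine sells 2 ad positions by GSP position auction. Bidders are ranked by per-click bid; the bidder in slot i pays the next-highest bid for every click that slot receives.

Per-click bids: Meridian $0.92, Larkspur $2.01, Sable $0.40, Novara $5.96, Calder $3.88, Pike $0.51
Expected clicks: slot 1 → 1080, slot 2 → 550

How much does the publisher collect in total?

Sorting advertisers: $5.96 (Novara) > $3.88 (Calder) > $2.01 (Larkspur) > …
Slot 1: Novara pays $3.88 × 1080 = $4190.40
Slot 2: Calder pays $2.01 × 550 = $1105.50
Total = $5295.90

Total revenue: $5295.90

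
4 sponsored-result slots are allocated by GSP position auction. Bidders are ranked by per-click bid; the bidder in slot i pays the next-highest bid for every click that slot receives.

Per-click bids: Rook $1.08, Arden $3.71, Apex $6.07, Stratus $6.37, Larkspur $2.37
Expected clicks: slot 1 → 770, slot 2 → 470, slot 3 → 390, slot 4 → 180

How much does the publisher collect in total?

Total revenue: $7536.30

Ranked by bid: $6.37 (Stratus) > $6.07 (Apex) > $3.71 (Arden) > $2.37 (Larkspur) > $1.08 (Rook)
Slot 1: Stratus pays $6.07 × 770 = $4673.90
Slot 2: Apex pays $3.71 × 470 = $1743.70
Slot 3: Arden pays $2.37 × 390 = $924.30
Slot 4: Larkspur pays $1.08 × 180 = $194.40
Total = $7536.30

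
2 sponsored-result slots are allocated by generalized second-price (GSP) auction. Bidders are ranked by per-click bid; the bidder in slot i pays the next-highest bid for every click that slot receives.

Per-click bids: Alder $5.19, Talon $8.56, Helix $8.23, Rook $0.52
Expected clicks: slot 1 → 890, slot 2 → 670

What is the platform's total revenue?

Ranked by bid: $8.56 (Talon) > $8.23 (Helix) > $5.19 (Alder) > …
Slot 1: Talon pays $8.23 × 890 = $7324.70
Slot 2: Helix pays $5.19 × 670 = $3477.30
Total = $10802.00

Total revenue: $10802.00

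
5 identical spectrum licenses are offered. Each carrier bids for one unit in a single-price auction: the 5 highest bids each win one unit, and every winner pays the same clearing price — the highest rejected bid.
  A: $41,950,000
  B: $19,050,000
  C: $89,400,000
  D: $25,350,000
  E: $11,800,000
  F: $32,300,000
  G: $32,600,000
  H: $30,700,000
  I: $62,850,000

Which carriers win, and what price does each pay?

C, I, A, G, F; each pays $30,700,000

Ordering the bids: 89,400,000 (C), 62,850,000 (I), 41,950,000 (A), 32,600,000 (G), 32,300,000 (F), 30,700,000 (H), 25,350,000 (D), …
The 5 highest are C, I, A, G, F.
Highest unsuccessful bid: $30,700,000 → clearing price.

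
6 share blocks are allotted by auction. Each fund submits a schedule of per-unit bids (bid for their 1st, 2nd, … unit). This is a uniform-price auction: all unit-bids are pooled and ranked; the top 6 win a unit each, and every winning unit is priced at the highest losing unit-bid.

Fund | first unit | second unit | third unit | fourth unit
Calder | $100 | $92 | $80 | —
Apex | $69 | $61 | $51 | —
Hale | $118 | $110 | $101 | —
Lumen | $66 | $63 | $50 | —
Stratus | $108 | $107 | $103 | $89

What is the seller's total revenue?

Total revenue: $600

All unit-bids, highest first — top 6: 118 (Hale-1), 110 (Hale-2), 108 (Stratus-1), 107 (Stratus-2), 103 (Stratus-3), 101 (Hale-3)
Highest rejected unit-bid = $100.
Allocation: Hale 3, Stratus 3. Every unit priced at $100.
Revenue = 6 × 100 = $600.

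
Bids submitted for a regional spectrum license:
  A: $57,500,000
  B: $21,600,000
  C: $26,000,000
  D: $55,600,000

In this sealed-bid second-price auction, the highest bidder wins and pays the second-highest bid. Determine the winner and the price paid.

A pays $55,600,000

Sealed-bid second-price auction: the highest bidder wins and pays the second-highest bid.
Bids ranked: 57,500,000 (A) > 55,600,000 (D) > 26,000,000 (C) > 21,600,000 (B)
A wins with the highest bid; price is set by the runner-up at $55,600,000.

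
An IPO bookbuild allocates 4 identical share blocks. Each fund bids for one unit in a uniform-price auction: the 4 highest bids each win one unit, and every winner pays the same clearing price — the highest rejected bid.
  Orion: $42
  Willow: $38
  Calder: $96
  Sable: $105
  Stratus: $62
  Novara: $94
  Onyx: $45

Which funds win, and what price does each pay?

Ordering the bids: 105 (Sable), 96 (Calder), 94 (Novara), 62 (Stratus), 45 (Onyx), 42 (Orion), …
Winners (4 units): Sable, Calder, Novara, Stratus.
Clearing price = highest rejected bid = $45.

Sable, Calder, Novara, Stratus; each pays $45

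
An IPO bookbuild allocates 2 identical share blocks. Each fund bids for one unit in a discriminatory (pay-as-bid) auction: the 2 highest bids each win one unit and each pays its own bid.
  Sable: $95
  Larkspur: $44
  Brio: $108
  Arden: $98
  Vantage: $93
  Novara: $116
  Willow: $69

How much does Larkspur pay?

Sorting: 116 (Novara), 108 (Brio), 98 (Arden), 95 (Sable), …
The 2 highest are Novara, Brio.
Larkspur does not win → $0.

Larkspur pays $0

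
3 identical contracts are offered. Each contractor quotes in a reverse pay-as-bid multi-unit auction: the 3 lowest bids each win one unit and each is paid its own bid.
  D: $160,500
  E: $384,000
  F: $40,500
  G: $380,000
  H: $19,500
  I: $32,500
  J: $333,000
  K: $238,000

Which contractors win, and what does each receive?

H $19,500, I $32,500, F $40,500

Ordering the bids: 19,500 (H), 32,500 (I), 40,500 (F), 160,500 (D), 238,000 (K), …
Lowest 3: H, I, F.
Each winner is paid its own bid: H $19,500, I $32,500, F $40,500.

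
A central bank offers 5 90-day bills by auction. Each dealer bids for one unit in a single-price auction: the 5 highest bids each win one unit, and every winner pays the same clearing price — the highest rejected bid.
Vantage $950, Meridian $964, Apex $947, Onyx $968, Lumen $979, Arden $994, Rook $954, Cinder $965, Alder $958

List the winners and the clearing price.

Arden, Lumen, Onyx, Cinder, Meridian; each pays $958

Sorting: 994 (Arden), 979 (Lumen), 968 (Onyx), 965 (Cinder), 964 (Meridian), 958 (Alder), 954 (Rook), …
Top 5: Arden, Lumen, Onyx, Cinder, Meridian.
Clearing price = highest rejected bid = $958.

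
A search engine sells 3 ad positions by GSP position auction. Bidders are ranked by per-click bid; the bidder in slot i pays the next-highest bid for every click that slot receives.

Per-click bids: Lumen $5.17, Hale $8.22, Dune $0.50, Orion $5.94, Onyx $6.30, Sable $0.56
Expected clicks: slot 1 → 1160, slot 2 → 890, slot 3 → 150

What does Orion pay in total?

Sorting advertisers: $8.22 (Hale) > $6.30 (Onyx) > $5.94 (Orion) > $5.17 (Lumen) > …
Orion holds slot 3 → pays next bid $5.17 × 150 clicks = $775.50.

Orion pays $775.50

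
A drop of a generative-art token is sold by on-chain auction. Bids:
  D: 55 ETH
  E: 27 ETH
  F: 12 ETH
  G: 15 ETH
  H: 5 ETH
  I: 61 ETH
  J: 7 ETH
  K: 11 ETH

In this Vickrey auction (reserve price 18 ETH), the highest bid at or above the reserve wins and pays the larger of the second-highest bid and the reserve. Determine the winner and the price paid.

Rule: the highest bid at or above the reserve wins and pays the larger of the second-highest bid and the reserve.
Bids ranked: 61 (I) > 55 (D) > 27 (E) > 15 (G) > 12 (F) > 11 (K) > …
Highest eligible bid: I at 61 ETH.
max(second-highest 55 ETH, reserve 18 ETH) = 55 ETH; the reserve does not bind.

I pays 55 ETH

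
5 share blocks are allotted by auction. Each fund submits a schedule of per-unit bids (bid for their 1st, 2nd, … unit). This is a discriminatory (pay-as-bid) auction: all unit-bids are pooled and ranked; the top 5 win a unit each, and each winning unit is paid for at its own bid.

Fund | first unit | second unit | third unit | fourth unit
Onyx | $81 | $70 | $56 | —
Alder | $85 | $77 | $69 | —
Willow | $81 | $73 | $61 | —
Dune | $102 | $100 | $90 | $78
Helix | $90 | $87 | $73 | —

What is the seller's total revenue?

Total revenue: $469

Merging the schedules and taking the best 5: 102 (Dune-1), 100 (Dune-2), 90 (Dune-3), 90 (Helix-1), 87 (Helix-2)
Next rejected bid: $85 (not a price — pay-as-bid).
Each winning unit pays its own bid.
Revenue = 102 + 100 + 90 + 90 + 87 = $469.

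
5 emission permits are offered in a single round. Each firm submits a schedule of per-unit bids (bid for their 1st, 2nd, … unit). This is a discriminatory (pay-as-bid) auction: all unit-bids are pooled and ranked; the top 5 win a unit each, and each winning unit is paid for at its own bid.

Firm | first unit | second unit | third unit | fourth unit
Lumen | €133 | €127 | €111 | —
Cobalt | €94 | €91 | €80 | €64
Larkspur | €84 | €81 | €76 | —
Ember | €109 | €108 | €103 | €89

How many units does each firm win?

Ember 2, Lumen 3

All unit-bids, highest first — top 5: 133 (Lumen-1), 127 (Lumen-2), 111 (Lumen-3), 109 (Ember-1), 108 (Ember-2)
Next rejected bid: €103 (not a price — pay-as-bid).
Allocation: Ember 2, Lumen 3.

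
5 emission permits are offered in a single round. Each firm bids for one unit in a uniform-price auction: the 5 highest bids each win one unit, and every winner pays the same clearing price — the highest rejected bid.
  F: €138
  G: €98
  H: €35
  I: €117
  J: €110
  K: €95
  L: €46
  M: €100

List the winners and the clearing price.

Ordering the bids: 138 (F), 117 (I), 110 (J), 100 (M), 98 (G), 95 (K), 46 (L), …
The 5 highest are F, I, J, M, G.
Clearing price = highest rejected bid = €95.

F, I, J, M, G; each pays €95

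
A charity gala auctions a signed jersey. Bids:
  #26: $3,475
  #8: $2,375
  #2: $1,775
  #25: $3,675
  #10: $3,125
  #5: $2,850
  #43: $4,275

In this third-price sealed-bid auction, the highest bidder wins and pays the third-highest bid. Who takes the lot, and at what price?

Third-price sealed-bid auction: the highest bidder wins and pays the third-highest bid.
Bids ranked: 4,275 (#43) > 3,675 (#25) > 3,475 (#26) > 3,125 (#10) > 2,850 (#5) > 2,375 (#8) > …
#43 is highest; pays the third-highest bid, $3,475.

#43 pays $3,475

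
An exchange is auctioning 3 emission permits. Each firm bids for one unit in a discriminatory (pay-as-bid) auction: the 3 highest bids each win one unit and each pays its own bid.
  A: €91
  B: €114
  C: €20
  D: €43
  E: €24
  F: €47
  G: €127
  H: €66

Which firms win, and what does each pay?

Bids ranked high→low: 127 (G), 114 (B), 91 (A), 66 (H), 47 (F), …
Winners (3 units): G, B, A.
Each winner pays its own bid: G €127, B €114, A €91.

G €127, B €114, A €91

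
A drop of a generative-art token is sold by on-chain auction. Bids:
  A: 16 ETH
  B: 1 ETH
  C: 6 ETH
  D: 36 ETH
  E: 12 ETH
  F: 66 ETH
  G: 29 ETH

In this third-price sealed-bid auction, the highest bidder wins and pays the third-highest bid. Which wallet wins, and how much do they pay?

F pays 29 ETH

Sorting bids: 66 (F) > 36 (D) > 29 (G) > 16 (A) > 12 (E) > 6 (C) > …
F is highest; pays the third-highest bid, 29 ETH.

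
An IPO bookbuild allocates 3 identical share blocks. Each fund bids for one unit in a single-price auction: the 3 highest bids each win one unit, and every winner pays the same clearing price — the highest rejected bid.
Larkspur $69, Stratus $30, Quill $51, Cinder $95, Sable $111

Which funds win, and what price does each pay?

Sable, Cinder, Larkspur; each pays $51

Sorting: 111 (Sable), 95 (Cinder), 69 (Larkspur), 51 (Quill), 30 (Stratus)
Winners (3 units): Sable, Cinder, Larkspur.
Highest unsuccessful bid: $51 → clearing price.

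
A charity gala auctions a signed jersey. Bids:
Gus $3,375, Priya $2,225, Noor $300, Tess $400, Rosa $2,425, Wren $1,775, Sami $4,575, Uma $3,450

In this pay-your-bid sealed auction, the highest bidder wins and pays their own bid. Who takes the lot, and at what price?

Pay-your-bid sealed auction: the highest bidder wins and pays their own bid.
Bids in order: 4,575 (Sami) > 3,450 (Uma) > 3,375 (Gus) > 2,425 (Rosa) > 2,225 (Priya) > 1,775 (Wren) > …
Sami is highest → pays own bid, $4,575.

Sami pays $4,575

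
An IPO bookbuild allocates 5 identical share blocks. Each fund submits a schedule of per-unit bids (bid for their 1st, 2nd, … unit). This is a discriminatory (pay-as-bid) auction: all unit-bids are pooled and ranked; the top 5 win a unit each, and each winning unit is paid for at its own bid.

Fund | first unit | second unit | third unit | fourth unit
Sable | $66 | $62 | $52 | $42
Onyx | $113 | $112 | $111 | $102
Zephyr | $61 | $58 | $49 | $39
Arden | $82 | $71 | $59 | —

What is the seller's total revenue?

Total revenue: $520

Merging the schedules and taking the best 5: 113 (Onyx-1), 112 (Onyx-2), 111 (Onyx-3), 102 (Onyx-4), 82 (Arden-1)
Next rejected bid: $71 (not a price — pay-as-bid).
Each winning unit pays its own bid.
Revenue = 113 + 112 + 111 + 102 + 82 = $520.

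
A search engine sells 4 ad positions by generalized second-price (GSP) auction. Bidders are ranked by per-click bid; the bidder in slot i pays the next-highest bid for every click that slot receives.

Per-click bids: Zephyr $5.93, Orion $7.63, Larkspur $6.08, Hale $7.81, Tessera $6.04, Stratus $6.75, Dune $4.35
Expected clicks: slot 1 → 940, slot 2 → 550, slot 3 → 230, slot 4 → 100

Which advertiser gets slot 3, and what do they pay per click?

Stratus; $6.08 per click

Sorting advertisers: $7.81 (Hale) > $7.63 (Orion) > $6.75 (Stratus) > $6.08 (Larkspur) > $6.04 (Tessera) > …
Slot 3 goes to the third-ranked bidder, Stratus, who pays the next bid down: $6.08/click.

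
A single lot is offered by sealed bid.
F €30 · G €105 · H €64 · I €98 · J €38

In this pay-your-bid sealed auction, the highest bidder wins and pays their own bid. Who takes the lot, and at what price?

Pay-your-bid sealed auction: the highest bidder wins and pays their own bid.
Bids ranked: 105 (G) > 98 (I) > 64 (H) > 38 (J) > 30 (F)
G has the highest bid and pays exactly that: €105.

G pays €105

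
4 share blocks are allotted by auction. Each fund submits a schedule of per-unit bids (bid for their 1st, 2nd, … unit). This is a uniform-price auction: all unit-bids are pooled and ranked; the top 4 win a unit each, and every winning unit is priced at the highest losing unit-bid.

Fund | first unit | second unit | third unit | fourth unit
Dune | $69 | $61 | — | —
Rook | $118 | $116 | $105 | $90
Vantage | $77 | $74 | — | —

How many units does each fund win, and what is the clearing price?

Rook 4; clearing price $77

Pooled unit-bids ranked (top 4): 118 (Rook-1), 116 (Rook-2), 105 (Rook-3), 90 (Rook-4)
First bid not allocated: $77.
Allocation: Rook 4.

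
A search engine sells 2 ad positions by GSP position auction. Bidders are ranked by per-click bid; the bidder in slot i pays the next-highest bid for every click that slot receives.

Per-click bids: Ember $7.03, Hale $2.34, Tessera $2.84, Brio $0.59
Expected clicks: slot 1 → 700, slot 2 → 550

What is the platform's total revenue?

Total revenue: $3275.00

Ranked by bid: $7.03 (Ember) > $2.84 (Tessera) > $2.34 (Hale) > …
Slot 1: Ember pays $2.84 × 700 = $1988.00
Slot 2: Tessera pays $2.34 × 550 = $1287.00
Total = $3275.00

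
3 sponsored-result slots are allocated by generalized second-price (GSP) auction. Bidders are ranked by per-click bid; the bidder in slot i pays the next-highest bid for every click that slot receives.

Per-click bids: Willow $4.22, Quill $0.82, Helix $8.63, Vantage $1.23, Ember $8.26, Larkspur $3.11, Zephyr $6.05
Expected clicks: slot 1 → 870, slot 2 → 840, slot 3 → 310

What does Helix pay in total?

Ranked by bid: $8.63 (Helix) > $8.26 (Ember) > $6.05 (Zephyr) > $4.22 (Willow) > …
Helix holds slot 1 → pays next bid $8.26 × 870 clicks = $7186.20.

Helix pays $7186.20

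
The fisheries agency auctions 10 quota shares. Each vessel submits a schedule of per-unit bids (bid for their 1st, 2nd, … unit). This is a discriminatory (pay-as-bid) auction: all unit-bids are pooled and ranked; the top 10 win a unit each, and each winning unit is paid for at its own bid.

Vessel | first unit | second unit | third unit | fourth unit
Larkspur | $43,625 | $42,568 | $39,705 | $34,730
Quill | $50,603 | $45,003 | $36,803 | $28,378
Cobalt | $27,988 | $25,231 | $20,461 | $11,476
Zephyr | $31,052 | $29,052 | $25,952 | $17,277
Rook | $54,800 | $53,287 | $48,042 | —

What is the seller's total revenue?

Total revenue: $449,166

All unit-bids, highest first — top 10: 54,800 (Rook-1), 53,287 (Rook-2), 50,603 (Quill-1), 48,042 (Rook-3), 45,003 (Quill-2), 43,625 (Larkspur-1), 42,568 (Larkspur-2), 39,705 (Larkspur-3), 36,803 (Quill-3), 34,730 (Larkspur-4)
Next rejected bid: $31,052 (not a price — pay-as-bid).
Each winning unit pays its own bid.
Revenue = 54,800 + 53,287 + 50,603 + 48,042 + 45,003 + 43,625 + 42,568 + 39,705 + 36,803 + 34,730 = $449,166.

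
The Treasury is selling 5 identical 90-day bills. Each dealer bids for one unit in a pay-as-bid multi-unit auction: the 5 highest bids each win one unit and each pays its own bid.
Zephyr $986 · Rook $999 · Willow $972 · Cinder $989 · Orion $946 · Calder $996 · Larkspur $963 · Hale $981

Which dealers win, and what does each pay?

Rook $999, Calder $996, Cinder $989, Zephyr $986, Hale $981

Sorting: 999 (Rook), 996 (Calder), 989 (Cinder), 986 (Zephyr), 981 (Hale), 972 (Willow), 963 (Larkspur), …
The 5 highest are Rook, Calder, Cinder, Zephyr, Hale.
Each winner pays its own bid: Rook $999, Calder $996, Cinder $989, Zephyr $986, Hale $981.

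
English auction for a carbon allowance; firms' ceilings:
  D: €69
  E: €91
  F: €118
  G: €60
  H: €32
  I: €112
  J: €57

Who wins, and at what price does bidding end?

F wins at €112

Sorting limits: 118 (F) > 112 (I) > 91 (E) > 69 (D) > 60 (G) > 57 (J) > …
I is the last rival to drop out, at €112; F remains and wins at that price.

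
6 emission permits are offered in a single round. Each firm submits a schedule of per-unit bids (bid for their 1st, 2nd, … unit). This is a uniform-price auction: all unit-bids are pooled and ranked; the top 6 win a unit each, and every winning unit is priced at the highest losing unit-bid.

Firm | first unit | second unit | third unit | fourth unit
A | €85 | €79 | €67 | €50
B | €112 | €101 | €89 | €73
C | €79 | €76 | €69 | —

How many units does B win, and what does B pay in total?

Pooled unit-bids ranked (top 6): 112 (B-1), 101 (B-2), 89 (B-3), 85 (A-1), 79 (A-2), 79 (C-1)
First bid not allocated: €76.
B wins 3 unit(s) at €76 each.

B: 3 units, pays €228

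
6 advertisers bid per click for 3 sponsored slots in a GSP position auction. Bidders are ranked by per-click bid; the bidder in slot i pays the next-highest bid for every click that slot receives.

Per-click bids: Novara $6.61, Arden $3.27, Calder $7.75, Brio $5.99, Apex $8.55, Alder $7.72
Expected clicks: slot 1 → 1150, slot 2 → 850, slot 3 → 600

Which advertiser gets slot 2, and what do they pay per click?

Calder; $7.72 per click

Per-click bids in order: $8.55 (Apex) > $7.75 (Calder) > $7.72 (Alder) > $6.61 (Novara) > …
Slot 2 goes to the second-ranked bidder, Calder, who pays the next bid down: $7.72/click.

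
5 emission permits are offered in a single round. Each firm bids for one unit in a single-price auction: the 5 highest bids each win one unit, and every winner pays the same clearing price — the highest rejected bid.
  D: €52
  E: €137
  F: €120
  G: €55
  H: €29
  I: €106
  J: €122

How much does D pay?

Sorting: 137 (E), 122 (J), 120 (F), 106 (I), 55 (G), 52 (D), 29 (H)
The 5 highest are E, J, F, I, G.
First losing bid is D's €52, which sets the uniform price.
D does not win → pays €0.

D pays €0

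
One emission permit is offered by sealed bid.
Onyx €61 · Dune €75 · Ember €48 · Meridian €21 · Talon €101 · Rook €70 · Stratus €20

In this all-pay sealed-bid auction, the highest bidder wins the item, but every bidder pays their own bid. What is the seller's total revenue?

Rule: the highest bidder wins the item, but every bidder pays their own bid.
Bids ranked: 101 (Talon) > 75 (Dune) > 70 (Rook) > 61 (Onyx) > 48 (Ember) > 21 (Meridian) > …
Talon wins with the top bid; all bids are sunk regardless.
Every bidder forfeits their bid regardless of winning.
Revenue = 61 + 75 + 48 + 21 + 101 + 70 + 20 = €396.

Total revenue: €396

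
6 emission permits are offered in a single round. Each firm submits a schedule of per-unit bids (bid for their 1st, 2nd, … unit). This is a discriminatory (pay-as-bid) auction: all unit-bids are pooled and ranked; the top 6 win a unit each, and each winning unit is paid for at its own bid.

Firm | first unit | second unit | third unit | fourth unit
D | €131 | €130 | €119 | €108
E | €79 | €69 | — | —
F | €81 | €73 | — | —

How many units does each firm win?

D 4, E 1, F 1

Pooled unit-bids ranked (top 6): 131 (D-1), 130 (D-2), 119 (D-3), 108 (D-4), 81 (F-1), 79 (E-1)
Next rejected bid: €73 (not a price — pay-as-bid).
Allocation: D 4, E 1, F 1.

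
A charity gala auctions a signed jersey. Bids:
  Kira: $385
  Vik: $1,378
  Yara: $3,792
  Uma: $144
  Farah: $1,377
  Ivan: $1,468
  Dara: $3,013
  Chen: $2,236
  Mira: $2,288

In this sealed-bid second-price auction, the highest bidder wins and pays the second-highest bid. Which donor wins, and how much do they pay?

Yara pays $3,013

Rule: the highest bidder wins and pays the second-highest bid.
Bids in order: 3,792 (Yara) > 3,013 (Dara) > 2,288 (Mira) > 2,236 (Chen) > 1,468 (Ivan) > 1,378 (Vik) > …
Yara wins with the highest bid; price is set by the runner-up at $3,013.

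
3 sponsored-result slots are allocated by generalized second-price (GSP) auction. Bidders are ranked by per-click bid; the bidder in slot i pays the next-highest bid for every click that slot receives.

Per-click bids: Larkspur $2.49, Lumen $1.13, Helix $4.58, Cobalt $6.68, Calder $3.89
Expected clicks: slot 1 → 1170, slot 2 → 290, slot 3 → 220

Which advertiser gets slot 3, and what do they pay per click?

Calder; $2.49 per click

Sorting advertisers: $6.68 (Cobalt) > $4.58 (Helix) > $3.89 (Calder) > $2.49 (Larkspur) > …
Slot 3 goes to the third-ranked bidder, Calder, who pays the next bid down: $2.49/click.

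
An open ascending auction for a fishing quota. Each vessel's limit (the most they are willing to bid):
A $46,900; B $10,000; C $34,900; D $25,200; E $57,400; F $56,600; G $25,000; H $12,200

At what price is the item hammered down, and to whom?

Limits ranked: 57,400 (E) > 56,600 (F) > 46,900 (A) > 34,900 (C) > 25,200 (D) > 25,000 (G) > …
F is the last rival to drop out, at $56,600; E remains and wins at that price.

E wins at $56,600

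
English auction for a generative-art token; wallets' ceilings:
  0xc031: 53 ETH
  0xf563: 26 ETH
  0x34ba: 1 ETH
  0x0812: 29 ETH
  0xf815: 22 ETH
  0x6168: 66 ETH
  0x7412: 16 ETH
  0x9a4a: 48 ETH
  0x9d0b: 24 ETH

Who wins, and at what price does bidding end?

0x6168 wins at 53 ETH

Limits ranked: 66 (0x6168) > 53 (0xc031) > 48 (0x9a4a) > 29 (0x0812) > 26 (0xf563) > 24 (0x9d0b) > …
0xc031 is the last rival to drop out, at 53 ETH; 0x6168 remains and wins at that price.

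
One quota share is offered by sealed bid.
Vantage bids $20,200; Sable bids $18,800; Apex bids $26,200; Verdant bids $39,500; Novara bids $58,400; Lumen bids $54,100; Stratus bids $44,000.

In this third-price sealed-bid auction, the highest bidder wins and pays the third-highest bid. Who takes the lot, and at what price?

Third-price sealed-bid auction: the highest bidder wins and pays the third-highest bid.
Sorting bids: 58,400 (Novara) > 54,100 (Lumen) > 44,000 (Stratus) > 39,500 (Verdant) > 26,200 (Apex) > 20,200 (Vantage) > …
Novara is highest; pays the third-highest bid, $44,000.

Novara pays $44,000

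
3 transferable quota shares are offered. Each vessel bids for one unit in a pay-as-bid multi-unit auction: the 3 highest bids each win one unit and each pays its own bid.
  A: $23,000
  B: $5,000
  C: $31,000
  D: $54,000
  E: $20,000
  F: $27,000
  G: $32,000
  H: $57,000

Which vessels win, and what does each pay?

H $57,000, D $54,000, G $32,000

Bids ranked high→low: 57,000 (H), 54,000 (D), 32,000 (G), 31,000 (C), 27,000 (F), …
Top 3: H, D, G.
Each winner pays its own bid: H $57,000, D $54,000, G $32,000.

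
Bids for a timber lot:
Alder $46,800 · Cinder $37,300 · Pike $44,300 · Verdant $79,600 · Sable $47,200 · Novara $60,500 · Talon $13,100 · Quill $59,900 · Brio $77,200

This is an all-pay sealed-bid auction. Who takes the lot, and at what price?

All-pay sealed-bid auction: the highest bidder wins the item, but every bidder pays their own bid.
Bids ranked: 79,600 (Verdant) > 77,200 (Brio) > 60,500 (Novara) > 59,900 (Quill) > 47,200 (Sable) > 46,800 (Alder) > …
Verdant wins with the top bid; all bids are sunk regardless.

Verdant pays $79,600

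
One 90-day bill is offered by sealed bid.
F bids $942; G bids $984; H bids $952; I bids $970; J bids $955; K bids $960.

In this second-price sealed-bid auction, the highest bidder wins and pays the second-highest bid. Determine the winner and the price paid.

Bids ranked: 984 (G) > 970 (I) > 960 (K) > 955 (J) > 952 (H) > 942 (F)
Second-price: G pays I's bid of $970.

G pays $970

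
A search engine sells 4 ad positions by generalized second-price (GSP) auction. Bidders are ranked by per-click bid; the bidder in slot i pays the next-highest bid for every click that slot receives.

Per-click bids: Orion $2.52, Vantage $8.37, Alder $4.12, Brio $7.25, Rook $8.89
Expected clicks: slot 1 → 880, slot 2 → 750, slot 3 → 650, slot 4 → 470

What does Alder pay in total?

Alder pays $1184.40

Sorting advertisers: $8.89 (Rook) > $8.37 (Vantage) > $7.25 (Brio) > $4.12 (Alder) > $2.52 (Orion)
Alder holds slot 4 → pays next bid $2.52 × 470 clicks = $1184.40.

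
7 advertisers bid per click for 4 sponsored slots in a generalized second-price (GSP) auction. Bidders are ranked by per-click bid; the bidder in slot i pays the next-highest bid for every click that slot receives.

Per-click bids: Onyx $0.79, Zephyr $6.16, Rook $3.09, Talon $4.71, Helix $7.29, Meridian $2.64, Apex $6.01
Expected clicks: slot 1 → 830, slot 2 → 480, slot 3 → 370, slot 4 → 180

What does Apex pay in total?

Sorting advertisers: $7.29 (Helix) > $6.16 (Zephyr) > $6.01 (Apex) > $4.71 (Talon) > $3.09 (Rook) > …
Apex holds slot 3 → pays next bid $4.71 × 370 clicks = $1742.70.

Apex pays $1742.70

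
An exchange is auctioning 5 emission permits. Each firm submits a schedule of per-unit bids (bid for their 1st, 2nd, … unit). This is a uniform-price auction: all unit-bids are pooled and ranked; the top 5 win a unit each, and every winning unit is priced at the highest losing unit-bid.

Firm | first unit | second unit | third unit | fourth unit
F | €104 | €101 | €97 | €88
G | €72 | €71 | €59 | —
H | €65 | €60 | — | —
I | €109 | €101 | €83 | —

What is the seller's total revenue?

Merging the schedules and taking the best 5: 109 (I-1), 104 (F-1), 101 (F-2), 101 (I-2), 97 (F-3)
The (k+1)-th unit-bid is €88.
Allocation: F 3, I 2. Every unit priced at €88.
Revenue = 5 × 88 = €440.

Total revenue: €440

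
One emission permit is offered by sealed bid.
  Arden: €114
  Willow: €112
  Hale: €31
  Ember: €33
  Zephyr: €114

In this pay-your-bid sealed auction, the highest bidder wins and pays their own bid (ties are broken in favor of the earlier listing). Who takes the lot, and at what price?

Arden pays €114

Bids ranked: 114 (Arden) > 114 (Zephyr) > 112 (Willow) > 33 (Ember) > 31 (Hale)
Arden and Zephyr tie at €114; tie-break gives it to Arden.
Arden is highest → pays own bid, €114.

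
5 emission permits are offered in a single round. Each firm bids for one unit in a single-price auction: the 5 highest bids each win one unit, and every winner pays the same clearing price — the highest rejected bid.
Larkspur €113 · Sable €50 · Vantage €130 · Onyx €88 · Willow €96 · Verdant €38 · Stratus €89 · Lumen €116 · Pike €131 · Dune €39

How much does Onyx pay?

Onyx pays €0

Ordering the bids: 131 (Pike), 130 (Vantage), 116 (Lumen), 113 (Larkspur), 96 (Willow), 89 (Stratus), 88 (Onyx), …
The 5 highest are Pike, Vantage, Lumen, Larkspur, Willow.
Clearing price = highest rejected bid = €89.
Onyx does not win → pays €0.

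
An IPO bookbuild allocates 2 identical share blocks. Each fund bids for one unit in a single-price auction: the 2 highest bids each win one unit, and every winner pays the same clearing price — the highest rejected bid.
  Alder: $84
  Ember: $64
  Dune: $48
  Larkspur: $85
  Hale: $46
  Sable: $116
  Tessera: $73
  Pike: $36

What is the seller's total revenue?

Total revenue: $168

Ordering the bids: 116 (Sable), 85 (Larkspur), 84 (Alder), 73 (Tessera), …
Top 2: Sable, Larkspur.
First losing bid is Alder's $84, which sets the uniform price.
Total revenue = 2 × $84 = $168.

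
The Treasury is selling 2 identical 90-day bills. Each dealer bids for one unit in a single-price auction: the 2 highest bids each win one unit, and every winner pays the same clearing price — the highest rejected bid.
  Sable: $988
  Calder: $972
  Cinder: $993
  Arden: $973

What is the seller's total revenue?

Ordering the bids: 993 (Cinder), 988 (Sable), 973 (Arden), 972 (Calder)
Top 2: Cinder, Sable.
Clearing price = highest rejected bid = $973.
Total revenue = 2 × $973 = $1,946.

Total revenue: $1,946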